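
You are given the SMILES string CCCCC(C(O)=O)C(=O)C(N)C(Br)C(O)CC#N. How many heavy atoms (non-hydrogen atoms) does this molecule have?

19

Every atom symbol written in the SMILES (organic subset) is one heavy atom; implicit H are not written.
Heavy atoms by element → Br:1, C:12, N:2, O:4.
Total: 19.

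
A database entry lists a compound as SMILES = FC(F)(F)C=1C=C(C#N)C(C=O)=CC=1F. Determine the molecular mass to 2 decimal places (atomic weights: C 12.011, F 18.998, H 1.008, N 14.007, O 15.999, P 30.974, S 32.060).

First, the molecular formula is C9H3F4NO (counting implicit H from valence).
  C: 9 × 12.011 = 108.099
  F: 4 × 18.998 = 75.992
  H: 3 × 1.008 = 3.024
  N: 1 × 14.007 = 14.007
  O: 1 × 15.999 = 15.999
Sum: 9×12.011 + 4×18.998 + 3×1.008 + 1×14.007 + 1×15.999 = 217.121 → 217.12 g/mol.

217.12 g/mol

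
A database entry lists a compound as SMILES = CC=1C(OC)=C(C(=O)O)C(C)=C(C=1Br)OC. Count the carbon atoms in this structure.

Count every carbon token in the SMILES (each C, including those in ring-closure positions and inside branches).
Carbon count: 11.

11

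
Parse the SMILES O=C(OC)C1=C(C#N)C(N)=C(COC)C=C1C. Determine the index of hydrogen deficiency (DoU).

7

Molecular formula: C12H14N2O3.
DoU = (2C + 2 + N − H − X) / 2, where X is the halogen count and O/S are ignored.
    = (2·12 + 2 + 2 − 14 − 0) / 2 = 14 / 2 = 7.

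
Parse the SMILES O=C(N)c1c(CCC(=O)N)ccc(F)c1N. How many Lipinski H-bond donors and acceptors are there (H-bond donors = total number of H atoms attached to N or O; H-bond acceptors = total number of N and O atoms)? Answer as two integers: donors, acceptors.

6, 5

Donors: find every N or O and count the H atoms it carries.
  atom 1 (O): bond orders sum to 2 → 0 H
  atom 3 (N): bond orders sum to 1 → 2 H
  atom 9 (O): bond orders sum to 2 → 0 H
  atom 10 (N): bond orders sum to 1 → 2 H
  atom 16 (N): bond orders sum to 1 → 2 H
Lipinski HBD = 6.
Acceptors: N atoms = 3, O atoms = 2 → HBA = 5.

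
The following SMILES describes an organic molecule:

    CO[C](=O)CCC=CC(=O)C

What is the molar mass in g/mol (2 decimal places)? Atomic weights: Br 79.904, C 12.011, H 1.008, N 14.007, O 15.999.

156.18 g/mol

First, the molecular formula is C8H12O3 (counting implicit H from valence).
  C: 8 × 12.011 = 96.088
  H: 12 × 1.008 = 12.096
  O: 3 × 15.999 = 47.997
Sum: 8×12.011 + 12×1.008 + 3×15.999 = 156.181 → 156.18 g/mol.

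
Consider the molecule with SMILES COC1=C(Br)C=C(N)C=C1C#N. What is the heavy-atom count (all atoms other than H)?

12

Every atom symbol written in the SMILES (organic subset) is one heavy atom; implicit H are not written.
Heavy atoms by element → Br:1, C:8, N:2, O:1.
Total: 12.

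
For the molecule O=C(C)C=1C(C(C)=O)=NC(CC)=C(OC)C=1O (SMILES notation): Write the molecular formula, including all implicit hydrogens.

Walk through each heavy atom and fill implicit hydrogens from standard valence (C 4, N 3, O 2, S 2, halogen 1):
  atom 1: O, bond orders sum to 2 (valence 2) → 0 H
  atom 2: C, bond orders sum to 4 (valence 4) → 0 H
  atom 3: C, bond orders sum to 1 (valence 4) → 3 H
  atom 4: C, bond orders sum to 4 (valence 4) → 0 H
  atom 5: C, bond orders sum to 4 (valence 4) → 0 H
  atom 6: C, bond orders sum to 4 (valence 4) → 0 H
  atom 7: C, bond orders sum to 1 (valence 4) → 3 H
  atom 8: O, bond orders sum to 2 (valence 2) → 0 H
  atom 9: N, bond orders sum to 3 (valence 3) → 0 H
  atom 10: C, bond orders sum to 4 (valence 4) → 0 H
  atom 11: C, bond orders sum to 2 (valence 4) → 2 H
  atom 12: C, bond orders sum to 1 (valence 4) → 3 H
  atom 13: C, bond orders sum to 4 (valence 4) → 0 H
  atom 14: O, bond orders sum to 2 (valence 2) → 0 H
  atom 15: C, bond orders sum to 1 (valence 4) → 3 H
  atom 16: C, bond orders sum to 4 (valence 4) → 0 H
  atom 17: O, bond orders sum to 1 (valence 2) → 1 H
Totals → C:12, H:15, N:1, O:4.
In Hill order: C12H15NO4.

C12H15NO4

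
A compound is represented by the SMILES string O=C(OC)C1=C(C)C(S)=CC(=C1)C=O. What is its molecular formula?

Walk through each heavy atom and fill implicit hydrogens from standard valence (C 4, N 3, O 2, S 2, halogen 1):
  atom 1: O, bond orders sum to 2 (valence 2) → 0 H
  atom 2: C, bond orders sum to 4 (valence 4) → 0 H
  atom 3: O, bond orders sum to 2 (valence 2) → 0 H
  atom 4: C, bond orders sum to 1 (valence 4) → 3 H
  atom 5: C, bond orders sum to 4 (valence 4) → 0 H
  atom 6: C, bond orders sum to 4 (valence 4) → 0 H
  atom 7: C, bond orders sum to 1 (valence 4) → 3 H
  atom 8: C, bond orders sum to 4 (valence 4) → 0 H
  atom 9: S, bond orders sum to 1 (valence 2) → 1 H
  atom 10: C, bond orders sum to 3 (valence 4) → 1 H
  atom 11: C, bond orders sum to 4 (valence 4) → 0 H
  atom 12: C, bond orders sum to 3 (valence 4) → 1 H
  atom 13: C, bond orders sum to 3 (valence 4) → 1 H
  atom 14: O, bond orders sum to 2 (valence 2) → 0 H
Totals → C:10, H:10, O:3, S:1.
In Hill order: C10H10O3S.

C10H10O3S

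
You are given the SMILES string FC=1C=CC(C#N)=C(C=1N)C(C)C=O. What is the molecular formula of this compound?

Walk through each heavy atom and fill implicit hydrogens from standard valence (C 4, N 3, O 2, S 2, halogen 1):
  atom 1: F (halogen, monovalent) → 0 H
  atom 2: C, bond orders sum to 4 (valence 4) → 0 H
  atom 3: C, bond orders sum to 3 (valence 4) → 1 H
  atom 4: C, bond orders sum to 3 (valence 4) → 1 H
  atom 5: C, bond orders sum to 4 (valence 4) → 0 H
  atom 6: C, bond orders sum to 4 (valence 4) → 0 H
  atom 7: N, bond orders sum to 3 (valence 3) → 0 H
  atom 8: C, bond orders sum to 4 (valence 4) → 0 H
  atom 9: C, bond orders sum to 4 (valence 4) → 0 H
  atom 10: N, bond orders sum to 1 (valence 3) → 2 H
  atom 11: C, bond orders sum to 3 (valence 4) → 1 H
  atom 12: C, bond orders sum to 1 (valence 4) → 3 H
  atom 13: C, bond orders sum to 3 (valence 4) → 1 H
  atom 14: O, bond orders sum to 2 (valence 2) → 0 H
Totals → C:10, H:9, F:1, N:2, O:1.

C10H9FN2O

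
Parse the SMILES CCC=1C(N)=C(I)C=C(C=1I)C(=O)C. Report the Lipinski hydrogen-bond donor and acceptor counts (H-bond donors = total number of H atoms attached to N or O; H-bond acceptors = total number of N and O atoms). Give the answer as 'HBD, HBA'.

2, 2

Donors: find every N or O and count the H atoms it carries.
  atom 5 (N): bond orders sum to 1 → 2 H
  atom 13 (O): bond orders sum to 2 → 0 H
Lipinski HBD = 2.
Acceptors: N atoms = 1, O atoms = 1 → HBA = 2.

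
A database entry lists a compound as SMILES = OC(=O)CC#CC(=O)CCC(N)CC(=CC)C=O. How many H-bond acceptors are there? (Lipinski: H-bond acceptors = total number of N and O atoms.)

5

N atoms: 1; O atoms: 4.
Lipinski HBA = 1 + 4 = 5.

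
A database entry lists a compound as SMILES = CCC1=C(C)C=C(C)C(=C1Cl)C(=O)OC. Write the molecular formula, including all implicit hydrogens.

C12H15ClO2

Walk through each heavy atom and fill implicit hydrogens from standard valence (C 4, N 3, O 2, S 2, halogen 1):
  atom 1: C, bond orders sum to 1 (valence 4) → 3 H
  atom 2: C, bond orders sum to 2 (valence 4) → 2 H
  atom 3: C, bond orders sum to 4 (valence 4) → 0 H
  atom 4: C, bond orders sum to 4 (valence 4) → 0 H
  atom 5: C, bond orders sum to 1 (valence 4) → 3 H
  atom 6: C, bond orders sum to 3 (valence 4) → 1 H
  atom 7: C, bond orders sum to 4 (valence 4) → 0 H
  atom 8: C, bond orders sum to 1 (valence 4) → 3 H
  atom 9: C, bond orders sum to 4 (valence 4) → 0 H
  atom 10: C, bond orders sum to 4 (valence 4) → 0 H
  atom 11: Cl (halogen, monovalent) → 0 H
  atom 12: C, bond orders sum to 4 (valence 4) → 0 H
  atom 13: O, bond orders sum to 2 (valence 2) → 0 H
  atom 14: O, bond orders sum to 2 (valence 2) → 0 H
  atom 15: C, bond orders sum to 1 (valence 4) → 3 H
Totals → C:12, H:15, Cl:1, O:2.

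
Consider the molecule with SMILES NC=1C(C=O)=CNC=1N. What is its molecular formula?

C5H7N3O

Walk through each heavy atom and fill implicit hydrogens from standard valence (C 4, N 3, O 2, S 2, halogen 1):
  atom 1: N, bond orders sum to 1 (valence 3) → 2 H
  atom 2: C, bond orders sum to 4 (valence 4) → 0 H
  atom 3: C, bond orders sum to 4 (valence 4) → 0 H
  atom 4: C, bond orders sum to 3 (valence 4) → 1 H
  atom 5: O, bond orders sum to 2 (valence 2) → 0 H
  atom 6: C, bond orders sum to 3 (valence 4) → 1 H
  atom 7: N, bond orders sum to 2 (valence 3) → 1 H
  atom 8: C, bond orders sum to 4 (valence 4) → 0 H
  atom 9: N, bond orders sum to 1 (valence 3) → 2 H
Totals → C:5, H:7, N:3, O:1.
In Hill order: C5H7N3O.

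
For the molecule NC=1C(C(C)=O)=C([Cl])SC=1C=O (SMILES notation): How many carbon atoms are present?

7

Count every carbon token in the SMILES (each C, including those in ring-closure positions and inside branches).
Carbon count: 7.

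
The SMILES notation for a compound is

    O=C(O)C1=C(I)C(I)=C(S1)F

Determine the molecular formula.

Walk through each heavy atom and fill implicit hydrogens from standard valence (C 4, N 3, O 2, S 2, halogen 1):
  atom 1: O, bond orders sum to 2 (valence 2) → 0 H
  atom 2: C, bond orders sum to 4 (valence 4) → 0 H
  atom 3: O, bond orders sum to 1 (valence 2) → 1 H
  atom 4: C, bond orders sum to 4 (valence 4) → 0 H
  atom 5: C, bond orders sum to 4 (valence 4) → 0 H
  atom 6: I (halogen, monovalent) → 0 H
  atom 7: C, bond orders sum to 4 (valence 4) → 0 H
  atom 8: I (halogen, monovalent) → 0 H
  atom 9: C, bond orders sum to 4 (valence 4) → 0 H
  atom 10: S, bond orders sum to 2 (valence 2) → 0 H
  atom 11: F (halogen, monovalent) → 0 H
Totals → C:5, H:1, F:1, I:2, O:2, S:1.

C5HFI2O2S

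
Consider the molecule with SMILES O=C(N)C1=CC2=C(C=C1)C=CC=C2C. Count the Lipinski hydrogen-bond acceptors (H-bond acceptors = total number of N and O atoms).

2

N atoms: 1; O atoms: 1.
Lipinski HBA = 1 + 1 = 2.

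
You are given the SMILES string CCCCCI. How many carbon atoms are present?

5

Count every carbon token in the SMILES (each C, including those in ring-closure positions and inside branches).
Carbon count: 5.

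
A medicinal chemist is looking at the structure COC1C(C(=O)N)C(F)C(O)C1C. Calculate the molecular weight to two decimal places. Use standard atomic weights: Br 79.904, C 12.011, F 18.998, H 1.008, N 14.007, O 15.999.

191.20 g/mol

First, the molecular formula is C8H14FNO3 (counting implicit H from valence).
  C: 8 × 12.011 = 96.088
  F: 1 × 18.998 = 18.998
  H: 14 × 1.008 = 14.112
  N: 1 × 14.007 = 14.007
  O: 3 × 15.999 = 47.997
Sum: 8×12.011 + 1×18.998 + 14×1.008 + 1×14.007 + 3×15.999 = 191.202 → 191.20 g/mol.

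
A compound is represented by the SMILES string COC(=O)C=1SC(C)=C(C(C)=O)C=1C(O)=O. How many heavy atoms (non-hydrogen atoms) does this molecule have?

16

Every atom symbol written in the SMILES (organic subset) is one heavy atom; implicit H are not written.
Heavy atoms by element → C:10, O:5, S:1.
Total: 16.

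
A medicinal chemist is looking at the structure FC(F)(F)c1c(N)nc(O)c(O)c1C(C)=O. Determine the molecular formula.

Walk through each heavy atom and fill implicit hydrogens from standard valence (C 4, N 3, O 2, S 2, halogen 1); for lowercase aromatic atoms, an aromatic c carries 1 H when it has two neighbours and 0 H with three, and aromatic n carries 0 H:
  atom 1: F (halogen, monovalent) → 0 H
  atom 2: C, bond orders sum to 4 (valence 4) → 0 H
  atom 3: F (halogen, monovalent) → 0 H
  atom 4: F (halogen, monovalent) → 0 H
  atom 5: aromatic c, 3 neighbours → 0 H
  atom 6: aromatic c, 3 neighbours → 0 H
  atom 7: N, bond orders sum to 1 (valence 3) → 2 H
  atom 8: aromatic n, 2 neighbours → 0 H
  atom 9: aromatic c, 3 neighbours → 0 H
  atom 10: O, bond orders sum to 1 (valence 2) → 1 H
  atom 11: aromatic c, 3 neighbours → 0 H
  atom 12: O, bond orders sum to 1 (valence 2) → 1 H
  atom 13: aromatic c, 3 neighbours → 0 H
  atom 14: C, bond orders sum to 4 (valence 4) → 0 H
  atom 15: C, bond orders sum to 1 (valence 4) → 3 H
  atom 16: O, bond orders sum to 2 (valence 2) → 0 H
Totals → C:8, H:7, F:3, N:2, O:3.

C8H7F3N2O3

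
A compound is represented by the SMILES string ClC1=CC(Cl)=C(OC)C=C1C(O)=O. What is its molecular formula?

Walk through each heavy atom and fill implicit hydrogens from standard valence (C 4, N 3, O 2, S 2, halogen 1):
  atom 1: Cl (halogen, monovalent) → 0 H
  atom 2: C, bond orders sum to 4 (valence 4) → 0 H
  atom 3: C, bond orders sum to 3 (valence 4) → 1 H
  atom 4: C, bond orders sum to 4 (valence 4) → 0 H
  atom 5: Cl (halogen, monovalent) → 0 H
  atom 6: C, bond orders sum to 4 (valence 4) → 0 H
  atom 7: O, bond orders sum to 2 (valence 2) → 0 H
  atom 8: C, bond orders sum to 1 (valence 4) → 3 H
  atom 9: C, bond orders sum to 3 (valence 4) → 1 H
  atom 10: C, bond orders sum to 4 (valence 4) → 0 H
  atom 11: C, bond orders sum to 4 (valence 4) → 0 H
  atom 12: O, bond orders sum to 1 (valence 2) → 1 H
  atom 13: O, bond orders sum to 2 (valence 2) → 0 H
Totals → C:8, H:6, Cl:2, O:3.

C8H6Cl2O3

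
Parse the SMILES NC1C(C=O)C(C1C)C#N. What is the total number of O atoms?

1

Scan the SMILES for O atoms (remember two-letter symbols like Cl and Br are single atoms).
Oxygen count: 1.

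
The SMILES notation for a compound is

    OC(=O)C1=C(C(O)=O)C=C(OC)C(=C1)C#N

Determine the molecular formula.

C10H7NO5

Walk through each heavy atom and fill implicit hydrogens from standard valence (C 4, N 3, O 2, S 2, halogen 1):
  atom 1: O, bond orders sum to 1 (valence 2) → 1 H
  atom 2: C, bond orders sum to 4 (valence 4) → 0 H
  atom 3: O, bond orders sum to 2 (valence 2) → 0 H
  atom 4: C, bond orders sum to 4 (valence 4) → 0 H
  atom 5: C, bond orders sum to 4 (valence 4) → 0 H
  atom 6: C, bond orders sum to 4 (valence 4) → 0 H
  atom 7: O, bond orders sum to 1 (valence 2) → 1 H
  atom 8: O, bond orders sum to 2 (valence 2) → 0 H
  atom 9: C, bond orders sum to 3 (valence 4) → 1 H
  atom 10: C, bond orders sum to 4 (valence 4) → 0 H
  atom 11: O, bond orders sum to 2 (valence 2) → 0 H
  atom 12: C, bond orders sum to 1 (valence 4) → 3 H
  atom 13: C, bond orders sum to 4 (valence 4) → 0 H
  atom 14: C, bond orders sum to 3 (valence 4) → 1 H
  atom 15: C, bond orders sum to 4 (valence 4) → 0 H
  atom 16: N, bond orders sum to 3 (valence 3) → 0 H
Totals → C:10, H:7, N:1, O:5.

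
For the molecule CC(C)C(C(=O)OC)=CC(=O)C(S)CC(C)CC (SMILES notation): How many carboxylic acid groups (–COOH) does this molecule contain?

0

Scan the SMILES for the carboxylic acid motif — none present.
Groups that are present: 1 alkene, 1 ester, 1 ketone, 1 thiol.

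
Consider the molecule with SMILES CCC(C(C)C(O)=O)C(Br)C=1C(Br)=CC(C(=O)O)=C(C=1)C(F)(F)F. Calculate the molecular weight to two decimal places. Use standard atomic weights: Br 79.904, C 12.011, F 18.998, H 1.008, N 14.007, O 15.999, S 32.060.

First, the molecular formula is C15H15Br2F3O4 (counting implicit H from valence).
  Br: 2 × 79.904 = 159.808
  C: 15 × 12.011 = 180.165
  F: 3 × 18.998 = 56.994
  H: 15 × 1.008 = 15.120
  O: 4 × 15.999 = 63.996
Sum: 2×79.904 + 15×12.011 + 3×18.998 + 15×1.008 + 4×15.999 = 476.083 → 476.08 g/mol.

476.08 g/mol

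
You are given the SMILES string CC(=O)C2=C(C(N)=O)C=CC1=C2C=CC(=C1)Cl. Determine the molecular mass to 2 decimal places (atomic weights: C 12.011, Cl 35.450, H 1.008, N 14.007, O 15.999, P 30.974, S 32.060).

247.68 g/mol

First, the molecular formula is C13H10ClNO2 (counting implicit H from valence).
  C: 13 × 12.011 = 156.143
  Cl: 1 × 35.450 = 35.450
  H: 10 × 1.008 = 10.080
  N: 1 × 14.007 = 14.007
  O: 2 × 15.999 = 31.998
Sum: 13×12.011 + 1×35.450 + 10×1.008 + 1×14.007 + 2×15.999 = 247.678 → 247.68 g/mol.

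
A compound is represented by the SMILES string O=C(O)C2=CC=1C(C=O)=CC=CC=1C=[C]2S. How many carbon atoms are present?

Count every carbon token in the SMILES (each C, including those in ring-closure positions and inside branches).
Carbon count: 12.

12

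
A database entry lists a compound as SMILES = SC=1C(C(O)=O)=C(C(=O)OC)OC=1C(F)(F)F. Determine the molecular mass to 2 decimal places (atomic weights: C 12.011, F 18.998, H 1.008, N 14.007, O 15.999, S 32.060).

First, the molecular formula is C8H5F3O5S (counting implicit H from valence).
  C: 8 × 12.011 = 96.088
  F: 3 × 18.998 = 56.994
  H: 5 × 1.008 = 5.040
  O: 5 × 15.999 = 79.995
  S: 1 × 32.060 = 32.060
Sum: 8×12.011 + 3×18.998 + 5×1.008 + 5×15.999 + 1×32.060 = 270.177 → 270.18 g/mol.

270.18 g/mol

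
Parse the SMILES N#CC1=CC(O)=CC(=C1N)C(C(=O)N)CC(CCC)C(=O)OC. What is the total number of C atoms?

Count every carbon token in the SMILES (each C, including those in ring-closure positions and inside branches).
Carbon count: 16.

16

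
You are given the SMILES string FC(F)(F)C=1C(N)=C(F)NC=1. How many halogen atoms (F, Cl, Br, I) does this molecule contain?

4

Halogen atoms appear at heavy-atom positions 1, 3, 4, 9 (4×F).
Other groups present: 1 primary amine.
Halogen count: 4.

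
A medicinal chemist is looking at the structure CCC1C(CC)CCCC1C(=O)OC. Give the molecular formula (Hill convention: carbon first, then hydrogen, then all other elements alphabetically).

C12H22O2

Walk through each heavy atom and fill implicit hydrogens from standard valence (C 4, N 3, O 2, S 2, halogen 1):
  atom 1: C, bond orders sum to 1 (valence 4) → 3 H
  atom 2: C, bond orders sum to 2 (valence 4) → 2 H
  atom 3: C, bond orders sum to 3 (valence 4) → 1 H
  atom 4: C, bond orders sum to 3 (valence 4) → 1 H
  atom 5: C, bond orders sum to 2 (valence 4) → 2 H
  atom 6: C, bond orders sum to 1 (valence 4) → 3 H
  atom 7: C, bond orders sum to 2 (valence 4) → 2 H
  atom 8: C, bond orders sum to 2 (valence 4) → 2 H
  atom 9: C, bond orders sum to 2 (valence 4) → 2 H
  atom 10: C, bond orders sum to 3 (valence 4) → 1 H
  atom 11: C, bond orders sum to 4 (valence 4) → 0 H
  atom 12: O, bond orders sum to 2 (valence 2) → 0 H
  atom 13: O, bond orders sum to 2 (valence 2) → 0 H
  atom 14: C, bond orders sum to 1 (valence 4) → 3 H
Totals → C:12, H:22, O:2.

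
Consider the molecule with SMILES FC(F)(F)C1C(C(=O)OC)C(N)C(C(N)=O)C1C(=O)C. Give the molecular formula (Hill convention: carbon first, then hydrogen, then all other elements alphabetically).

C11H15F3N2O4

Walk through each heavy atom and fill implicit hydrogens from standard valence (C 4, N 3, O 2, S 2, halogen 1):
  atom 1: F (halogen, monovalent) → 0 H
  atom 2: C, bond orders sum to 4 (valence 4) → 0 H
  atom 3: F (halogen, monovalent) → 0 H
  atom 4: F (halogen, monovalent) → 0 H
  atom 5: C, bond orders sum to 3 (valence 4) → 1 H
  atom 6: C, bond orders sum to 3 (valence 4) → 1 H
  atom 7: C, bond orders sum to 4 (valence 4) → 0 H
  atom 8: O, bond orders sum to 2 (valence 2) → 0 H
  atom 9: O, bond orders sum to 2 (valence 2) → 0 H
  atom 10: C, bond orders sum to 1 (valence 4) → 3 H
  atom 11: C, bond orders sum to 3 (valence 4) → 1 H
  atom 12: N, bond orders sum to 1 (valence 3) → 2 H
  atom 13: C, bond orders sum to 3 (valence 4) → 1 H
  atom 14: C, bond orders sum to 4 (valence 4) → 0 H
  atom 15: N, bond orders sum to 1 (valence 3) → 2 H
  atom 16: O, bond orders sum to 2 (valence 2) → 0 H
  atom 17: C, bond orders sum to 3 (valence 4) → 1 H
  atom 18: C, bond orders sum to 4 (valence 4) → 0 H
  atom 19: O, bond orders sum to 2 (valence 2) → 0 H
  atom 20: C, bond orders sum to 1 (valence 4) → 3 H
Totals → C:11, H:15, F:3, N:2, O:4.
In Hill order: C11H15F3N2O4.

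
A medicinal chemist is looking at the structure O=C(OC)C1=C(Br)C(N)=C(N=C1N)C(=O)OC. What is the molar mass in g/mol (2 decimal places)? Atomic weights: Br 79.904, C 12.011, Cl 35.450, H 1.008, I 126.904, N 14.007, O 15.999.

First, the molecular formula is C9H10BrN3O4 (counting implicit H from valence).
  Br: 1 × 79.904 = 79.904
  C: 9 × 12.011 = 108.099
  H: 10 × 1.008 = 10.080
  N: 3 × 14.007 = 42.021
  O: 4 × 15.999 = 63.996
Sum: 1×79.904 + 9×12.011 + 10×1.008 + 3×14.007 + 4×15.999 = 304.100 → 304.10 g/mol.

304.10 g/mol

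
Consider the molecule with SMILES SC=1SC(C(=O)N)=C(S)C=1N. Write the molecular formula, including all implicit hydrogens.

C5H6N2OS3

Walk through each heavy atom and fill implicit hydrogens from standard valence (C 4, N 3, O 2, S 2, halogen 1):
  atom 1: S, bond orders sum to 1 (valence 2) → 1 H
  atom 2: C, bond orders sum to 4 (valence 4) → 0 H
  atom 3: S, bond orders sum to 2 (valence 2) → 0 H
  atom 4: C, bond orders sum to 4 (valence 4) → 0 H
  atom 5: C, bond orders sum to 4 (valence 4) → 0 H
  atom 6: O, bond orders sum to 2 (valence 2) → 0 H
  atom 7: N, bond orders sum to 1 (valence 3) → 2 H
  atom 8: C, bond orders sum to 4 (valence 4) → 0 H
  atom 9: S, bond orders sum to 1 (valence 2) → 1 H
  atom 10: C, bond orders sum to 4 (valence 4) → 0 H
  atom 11: N, bond orders sum to 1 (valence 3) → 2 H
Totals → C:5, H:6, N:2, O:1, S:3.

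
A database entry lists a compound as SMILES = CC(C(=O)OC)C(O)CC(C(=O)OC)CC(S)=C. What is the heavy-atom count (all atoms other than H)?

18

Every atom symbol written in the SMILES (organic subset) is one heavy atom; implicit H are not written.
Heavy atoms by element → C:12, O:5, S:1.
Total: 18.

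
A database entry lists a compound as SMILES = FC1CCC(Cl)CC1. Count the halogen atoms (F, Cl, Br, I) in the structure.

2

Halogen atoms appear at heavy-atom positions 1, 6 (1×Cl, 1×F).
Halogen count: 2.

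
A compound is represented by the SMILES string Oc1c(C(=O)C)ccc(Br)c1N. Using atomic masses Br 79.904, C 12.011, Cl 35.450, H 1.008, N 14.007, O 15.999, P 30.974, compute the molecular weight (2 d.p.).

First, the molecular formula is C8H8BrNO2 (counting implicit H from valence).
  Br: 1 × 79.904 = 79.904
  C: 8 × 12.011 = 96.088
  H: 8 × 1.008 = 8.064
  N: 1 × 14.007 = 14.007
  O: 2 × 15.999 = 31.998
Sum: 1×79.904 + 8×12.011 + 8×1.008 + 1×14.007 + 2×15.999 = 230.061 → 230.06 g/mol.

230.06 g/mol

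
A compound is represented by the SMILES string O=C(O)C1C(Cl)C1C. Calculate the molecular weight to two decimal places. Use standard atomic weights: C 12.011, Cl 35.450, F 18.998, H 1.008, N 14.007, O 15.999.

First, the molecular formula is C5H7ClO2 (counting implicit H from valence).
  C: 5 × 12.011 = 60.055
  Cl: 1 × 35.450 = 35.450
  H: 7 × 1.008 = 7.056
  O: 2 × 15.999 = 31.998
Sum: 5×12.011 + 1×35.450 + 7×1.008 + 2×15.999 = 134.559 → 134.56 g/mol.

134.56 g/mol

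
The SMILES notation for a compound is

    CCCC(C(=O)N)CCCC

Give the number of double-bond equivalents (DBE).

1

Molecular formula: C9H19NO.
DoU = (2C + 2 + N − H − X) / 2, where X is the halogen count and O/S are ignored.
    = (2·9 + 2 + 1 − 19 − 0) / 2 = 2 / 2 = 1.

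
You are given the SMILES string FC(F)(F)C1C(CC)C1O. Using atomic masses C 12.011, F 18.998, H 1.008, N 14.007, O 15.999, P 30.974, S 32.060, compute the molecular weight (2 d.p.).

154.13 g/mol

First, the molecular formula is C6H9F3O (counting implicit H from valence).
  C: 6 × 12.011 = 72.066
  F: 3 × 18.998 = 56.994
  H: 9 × 1.008 = 9.072
  O: 1 × 15.999 = 15.999
Sum: 6×12.011 + 3×18.998 + 9×1.008 + 1×15.999 = 154.131 → 154.13 g/mol.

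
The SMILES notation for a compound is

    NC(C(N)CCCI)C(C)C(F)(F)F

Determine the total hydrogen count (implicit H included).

16

Walk through each heavy atom and fill implicit hydrogens from standard valence (C 4, N 3, O 2, S 2, halogen 1):
  atom 1: N, bond orders sum to 1 (valence 3) → 2 H
  atom 2: C, bond orders sum to 3 (valence 4) → 1 H
  atom 3: C, bond orders sum to 3 (valence 4) → 1 H
  atom 4: N, bond orders sum to 1 (valence 3) → 2 H
  atom 5: C, bond orders sum to 2 (valence 4) → 2 H
  atom 6: C, bond orders sum to 2 (valence 4) → 2 H
  atom 7: C, bond orders sum to 2 (valence 4) → 2 H
  atom 8: I (halogen, monovalent) → 0 H
  atom 9: C, bond orders sum to 3 (valence 4) → 1 H
  atom 10: C, bond orders sum to 1 (valence 4) → 3 H
  atom 11: C, bond orders sum to 4 (valence 4) → 0 H
  atom 12: F (halogen, monovalent) → 0 H
  atom 13: F (halogen, monovalent) → 0 H
  atom 14: F (halogen, monovalent) → 0 H
Total hydrogens: 16.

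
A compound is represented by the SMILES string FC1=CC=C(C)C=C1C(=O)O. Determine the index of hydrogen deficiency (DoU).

5

Degree of unsaturation = (number of rings) + (number of π bonds).
Ring closures in the SMILES: 1.
π bonds: 4 double bonds (each 1 DoU) → 4 DoU from unsaturation.
Total DoU = 1 + 4 = 5.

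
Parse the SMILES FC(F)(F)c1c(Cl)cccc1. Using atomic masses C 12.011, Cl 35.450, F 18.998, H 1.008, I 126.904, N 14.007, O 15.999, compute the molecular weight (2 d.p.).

180.55 g/mol

First, the molecular formula is C7H4ClF3 (counting implicit H from valence).
  C: 7 × 12.011 = 84.077
  Cl: 1 × 35.450 = 35.450
  F: 3 × 18.998 = 56.994
  H: 4 × 1.008 = 4.032
Sum: 7×12.011 + 1×35.450 + 3×18.998 + 4×1.008 = 180.553 → 180.55 g/mol.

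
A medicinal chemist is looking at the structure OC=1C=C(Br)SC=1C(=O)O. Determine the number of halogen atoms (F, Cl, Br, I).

Halogen atoms appear at heavy-atom position 5 (1×Br).
Other groups present: 1 carboxylic acid, 1 hydroxyl.
Halogen count: 1.

1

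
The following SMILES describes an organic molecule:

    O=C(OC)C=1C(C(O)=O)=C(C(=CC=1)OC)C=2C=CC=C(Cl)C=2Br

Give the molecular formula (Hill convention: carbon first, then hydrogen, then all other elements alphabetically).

Walk through each heavy atom and fill implicit hydrogens from standard valence (C 4, N 3, O 2, S 2, halogen 1):
  atom 1: O, bond orders sum to 2 (valence 2) → 0 H
  atom 2: C, bond orders sum to 4 (valence 4) → 0 H
  atom 3: O, bond orders sum to 2 (valence 2) → 0 H
  atom 4: C, bond orders sum to 1 (valence 4) → 3 H
  atom 5: C, bond orders sum to 4 (valence 4) → 0 H
  atom 6: C, bond orders sum to 4 (valence 4) → 0 H
  atom 7: C, bond orders sum to 4 (valence 4) → 0 H
  atom 8: O, bond orders sum to 1 (valence 2) → 1 H
  atom 9: O, bond orders sum to 2 (valence 2) → 0 H
  atom 10: C, bond orders sum to 4 (valence 4) → 0 H
  atom 11: C, bond orders sum to 4 (valence 4) → 0 H
  atom 12: C, bond orders sum to 3 (valence 4) → 1 H
  atom 13: C, bond orders sum to 3 (valence 4) → 1 H
  atom 14: O, bond orders sum to 2 (valence 2) → 0 H
  atom 15: C, bond orders sum to 1 (valence 4) → 3 H
  atom 16: C, bond orders sum to 4 (valence 4) → 0 H
  atom 17: C, bond orders sum to 3 (valence 4) → 1 H
  atom 18: C, bond orders sum to 3 (valence 4) → 1 H
  atom 19: C, bond orders sum to 3 (valence 4) → 1 H
  atom 20: C, bond orders sum to 4 (valence 4) → 0 H
  atom 21: Cl (halogen, monovalent) → 0 H
  atom 22: C, bond orders sum to 4 (valence 4) → 0 H
  atom 23: Br (halogen, monovalent) → 0 H
Totals → C:16, H:12, Br:1, Cl:1, O:5.

C16H12BrClO5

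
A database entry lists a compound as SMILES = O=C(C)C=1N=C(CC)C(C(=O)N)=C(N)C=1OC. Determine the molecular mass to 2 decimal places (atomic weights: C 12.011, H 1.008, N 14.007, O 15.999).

First, the molecular formula is C11H15N3O3 (counting implicit H from valence).
  C: 11 × 12.011 = 132.121
  H: 15 × 1.008 = 15.120
  N: 3 × 14.007 = 42.021
  O: 3 × 15.999 = 47.997
Sum: 11×12.011 + 15×1.008 + 3×14.007 + 3×15.999 = 237.259 → 237.26 g/mol.

237.26 g/mol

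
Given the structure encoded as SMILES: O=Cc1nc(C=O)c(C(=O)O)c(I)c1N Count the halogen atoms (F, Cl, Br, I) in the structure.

1

Halogen atoms appear at heavy-atom position 13 (1×I).
Other groups present: 2 aldehyde, 1 carboxylic acid, 1 primary amine.
Halogen count: 1.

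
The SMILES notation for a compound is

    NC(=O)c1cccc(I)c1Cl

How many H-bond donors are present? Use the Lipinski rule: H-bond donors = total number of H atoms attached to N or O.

Donors: find every N or O and count the H atoms it carries.
  atom 1 (N): bond orders sum to 1 → 2 H
  atom 3 (O): bond orders sum to 2 → 0 H
Lipinski HBD = 2.

2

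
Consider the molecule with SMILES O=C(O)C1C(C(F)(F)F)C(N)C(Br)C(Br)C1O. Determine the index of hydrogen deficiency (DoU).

2

Molecular formula: C8H10Br2F3NO3.
DoU = (2C + 2 + N − H − X) / 2, where X is the halogen count and O/S are ignored.
    = (2·8 + 2 + 1 − 10 − 5) / 2 = 4 / 2 = 2.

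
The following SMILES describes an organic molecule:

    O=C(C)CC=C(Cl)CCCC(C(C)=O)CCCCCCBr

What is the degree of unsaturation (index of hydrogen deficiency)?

Degree of unsaturation = (number of rings) + (number of π bonds).
Ring closures in the SMILES: 0.
π bonds: 3 double bonds (each 1 DoU) → 3 DoU from unsaturation.
Total DoU = 0 + 3 = 3.

3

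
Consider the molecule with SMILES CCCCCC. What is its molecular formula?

Walk through each heavy atom and fill implicit hydrogens from standard valence (C 4, N 3, O 2, S 2, halogen 1):
  atom 1: C, bond orders sum to 1 (valence 4) → 3 H
  atom 2: C, bond orders sum to 2 (valence 4) → 2 H
  atom 3: C, bond orders sum to 2 (valence 4) → 2 H
  atom 4: C, bond orders sum to 2 (valence 4) → 2 H
  atom 5: C, bond orders sum to 2 (valence 4) → 2 H
  atom 6: C, bond orders sum to 1 (valence 4) → 3 H
Totals → C:6, H:14.

C6H14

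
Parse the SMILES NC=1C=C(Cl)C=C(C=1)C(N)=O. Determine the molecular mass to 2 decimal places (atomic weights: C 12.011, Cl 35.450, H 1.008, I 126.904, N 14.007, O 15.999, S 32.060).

170.60 g/mol

First, the molecular formula is C7H7ClN2O (counting implicit H from valence).
  C: 7 × 12.011 = 84.077
  Cl: 1 × 35.450 = 35.450
  H: 7 × 1.008 = 7.056
  N: 2 × 14.007 = 28.014
  O: 1 × 15.999 = 15.999
Sum: 7×12.011 + 1×35.450 + 7×1.008 + 2×14.007 + 1×15.999 = 170.596 → 170.60 g/mol.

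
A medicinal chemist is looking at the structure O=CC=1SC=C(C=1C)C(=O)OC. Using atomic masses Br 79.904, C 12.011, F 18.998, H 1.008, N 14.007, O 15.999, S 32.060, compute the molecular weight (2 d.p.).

First, the molecular formula is C8H8O3S (counting implicit H from valence).
  C: 8 × 12.011 = 96.088
  H: 8 × 1.008 = 8.064
  O: 3 × 15.999 = 47.997
  S: 1 × 32.060 = 32.060
Sum: 8×12.011 + 8×1.008 + 3×15.999 + 1×32.060 = 184.209 → 184.21 g/mol.

184.21 g/mol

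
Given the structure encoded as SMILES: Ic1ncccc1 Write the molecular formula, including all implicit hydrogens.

C5H4IN

Walk through each heavy atom and fill implicit hydrogens from standard valence (C 4, N 3, O 2, S 2, halogen 1); for lowercase aromatic atoms, an aromatic c carries 1 H when it has two neighbours and 0 H with three, and aromatic n carries 0 H:
  atom 1: I (halogen, monovalent) → 0 H
  atom 2: aromatic c, 3 neighbours → 0 H
  atom 3: aromatic n, 2 neighbours → 0 H
  atom 4: aromatic c, 2 neighbours → 1 H
  atom 5: aromatic c, 2 neighbours → 1 H
  atom 6: aromatic c, 2 neighbours → 1 H
  atom 7: aromatic c, 2 neighbours → 1 H
Totals → C:5, H:4, I:1, N:1.
In Hill order: C5H4IN.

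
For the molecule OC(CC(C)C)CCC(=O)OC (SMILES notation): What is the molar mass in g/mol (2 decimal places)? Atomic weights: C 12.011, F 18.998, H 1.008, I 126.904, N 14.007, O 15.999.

174.24 g/mol

First, the molecular formula is C9H18O3 (counting implicit H from valence).
  C: 9 × 12.011 = 108.099
  H: 18 × 1.008 = 18.144
  O: 3 × 15.999 = 47.997
Sum: 9×12.011 + 18×1.008 + 3×15.999 = 174.240 → 174.24 g/mol.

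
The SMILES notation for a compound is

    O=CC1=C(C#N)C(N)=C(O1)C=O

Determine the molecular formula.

C7H4N2O3

Walk through each heavy atom and fill implicit hydrogens from standard valence (C 4, N 3, O 2, S 2, halogen 1):
  atom 1: O, bond orders sum to 2 (valence 2) → 0 H
  atom 2: C, bond orders sum to 3 (valence 4) → 1 H
  atom 3: C, bond orders sum to 4 (valence 4) → 0 H
  atom 4: C, bond orders sum to 4 (valence 4) → 0 H
  atom 5: C, bond orders sum to 4 (valence 4) → 0 H
  atom 6: N, bond orders sum to 3 (valence 3) → 0 H
  atom 7: C, bond orders sum to 4 (valence 4) → 0 H
  atom 8: N, bond orders sum to 1 (valence 3) → 2 H
  atom 9: C, bond orders sum to 4 (valence 4) → 0 H
  atom 10: O, bond orders sum to 2 (valence 2) → 0 H
  atom 11: C, bond orders sum to 3 (valence 4) → 1 H
  atom 12: O, bond orders sum to 2 (valence 2) → 0 H
Totals → C:7, H:4, N:2, O:3.
In Hill order: C7H4N2O3.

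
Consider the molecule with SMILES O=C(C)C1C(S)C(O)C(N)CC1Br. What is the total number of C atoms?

Count every carbon token in the SMILES (each C, including those in ring-closure positions and inside branches).
Carbon count: 8.

8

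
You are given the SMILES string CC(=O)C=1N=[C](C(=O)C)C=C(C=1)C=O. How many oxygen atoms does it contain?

Scan the SMILES for O atoms (remember two-letter symbols like Cl and Br are single atoms).
Oxygen count: 3.

3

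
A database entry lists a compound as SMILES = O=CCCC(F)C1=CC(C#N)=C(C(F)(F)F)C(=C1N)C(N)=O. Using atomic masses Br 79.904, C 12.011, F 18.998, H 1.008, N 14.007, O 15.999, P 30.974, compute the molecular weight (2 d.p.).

First, the molecular formula is C13H11F4N3O2 (counting implicit H from valence).
  C: 13 × 12.011 = 156.143
  F: 4 × 18.998 = 75.992
  H: 11 × 1.008 = 11.088
  N: 3 × 14.007 = 42.021
  O: 2 × 15.999 = 31.998
Sum: 13×12.011 + 4×18.998 + 11×1.008 + 3×14.007 + 2×15.999 = 317.242 → 317.24 g/mol.

317.24 g/mol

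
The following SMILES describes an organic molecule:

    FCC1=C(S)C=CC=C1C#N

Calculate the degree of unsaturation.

Molecular formula: C8H6FNS.
DoU = (2C + 2 + N − H − X) / 2, where X is the halogen count and O/S are ignored.
    = (2·8 + 2 + 1 − 6 − 1) / 2 = 12 / 2 = 6.

6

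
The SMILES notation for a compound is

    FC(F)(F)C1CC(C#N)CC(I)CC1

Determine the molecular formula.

Walk through each heavy atom and fill implicit hydrogens from standard valence (C 4, N 3, O 2, S 2, halogen 1):
  atom 1: F (halogen, monovalent) → 0 H
  atom 2: C, bond orders sum to 4 (valence 4) → 0 H
  atom 3: F (halogen, monovalent) → 0 H
  atom 4: F (halogen, monovalent) → 0 H
  atom 5: C, bond orders sum to 3 (valence 4) → 1 H
  atom 6: C, bond orders sum to 2 (valence 4) → 2 H
  atom 7: C, bond orders sum to 3 (valence 4) → 1 H
  atom 8: C, bond orders sum to 4 (valence 4) → 0 H
  atom 9: N, bond orders sum to 3 (valence 3) → 0 H
  atom 10: C, bond orders sum to 2 (valence 4) → 2 H
  atom 11: C, bond orders sum to 3 (valence 4) → 1 H
  atom 12: I (halogen, monovalent) → 0 H
  atom 13: C, bond orders sum to 2 (valence 4) → 2 H
  atom 14: C, bond orders sum to 2 (valence 4) → 2 H
Totals → C:9, H:11, F:3, I:1, N:1.

C9H11F3IN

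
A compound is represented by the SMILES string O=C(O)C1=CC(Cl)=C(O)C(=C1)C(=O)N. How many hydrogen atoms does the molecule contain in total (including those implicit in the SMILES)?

Walk through each heavy atom and fill implicit hydrogens from standard valence (C 4, N 3, O 2, S 2, halogen 1):
  atom 1: O, bond orders sum to 2 (valence 2) → 0 H
  atom 2: C, bond orders sum to 4 (valence 4) → 0 H
  atom 3: O, bond orders sum to 1 (valence 2) → 1 H
  atom 4: C, bond orders sum to 4 (valence 4) → 0 H
  atom 5: C, bond orders sum to 3 (valence 4) → 1 H
  atom 6: C, bond orders sum to 4 (valence 4) → 0 H
  atom 7: Cl (halogen, monovalent) → 0 H
  atom 8: C, bond orders sum to 4 (valence 4) → 0 H
  atom 9: O, bond orders sum to 1 (valence 2) → 1 H
  atom 10: C, bond orders sum to 4 (valence 4) → 0 H
  atom 11: C, bond orders sum to 3 (valence 4) → 1 H
  atom 12: C, bond orders sum to 4 (valence 4) → 0 H
  atom 13: O, bond orders sum to 2 (valence 2) → 0 H
  atom 14: N, bond orders sum to 1 (valence 3) → 2 H
Total hydrogens: 6.

6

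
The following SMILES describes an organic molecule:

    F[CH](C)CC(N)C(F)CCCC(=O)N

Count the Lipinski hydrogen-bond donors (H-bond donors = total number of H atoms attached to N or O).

4

Donors: find every N or O and count the H atoms it carries.
  atom 6 (N): bond orders sum to 1 → 2 H
  atom 13 (O): bond orders sum to 2 → 0 H
  atom 14 (N): bond orders sum to 1 → 2 H
Lipinski HBD = 4.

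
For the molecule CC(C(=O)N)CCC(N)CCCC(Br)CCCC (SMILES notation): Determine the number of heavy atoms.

Every atom symbol written in the SMILES (organic subset) is one heavy atom; implicit H are not written.
Heavy atoms by element → Br:1, C:14, N:2, O:1.
Total: 18.

18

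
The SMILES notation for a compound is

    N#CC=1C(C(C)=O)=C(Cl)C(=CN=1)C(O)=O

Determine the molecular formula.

C9H5ClN2O3

Walk through each heavy atom and fill implicit hydrogens from standard valence (C 4, N 3, O 2, S 2, halogen 1):
  atom 1: N, bond orders sum to 3 (valence 3) → 0 H
  atom 2: C, bond orders sum to 4 (valence 4) → 0 H
  atom 3: C, bond orders sum to 4 (valence 4) → 0 H
  atom 4: C, bond orders sum to 4 (valence 4) → 0 H
  atom 5: C, bond orders sum to 4 (valence 4) → 0 H
  atom 6: C, bond orders sum to 1 (valence 4) → 3 H
  atom 7: O, bond orders sum to 2 (valence 2) → 0 H
  atom 8: C, bond orders sum to 4 (valence 4) → 0 H
  atom 9: Cl (halogen, monovalent) → 0 H
  atom 10: C, bond orders sum to 4 (valence 4) → 0 H
  atom 11: C, bond orders sum to 3 (valence 4) → 1 H
  atom 12: N, bond orders sum to 3 (valence 3) → 0 H
  atom 13: C, bond orders sum to 4 (valence 4) → 0 H
  atom 14: O, bond orders sum to 1 (valence 2) → 1 H
  atom 15: O, bond orders sum to 2 (valence 2) → 0 H
Totals → C:9, H:5, Cl:1, N:2, O:3.
In Hill order: C9H5ClN2O3.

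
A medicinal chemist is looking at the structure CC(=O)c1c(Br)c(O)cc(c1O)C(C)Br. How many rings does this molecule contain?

In SMILES, each pair of matching ring-closure digits denotes one ring-closing bond; the number of such bonds equals the number of independent rings.
Ring-closure bonds here: 1.

1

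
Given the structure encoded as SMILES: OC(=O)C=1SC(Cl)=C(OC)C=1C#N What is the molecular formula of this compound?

C7H4ClNO3S

Walk through each heavy atom and fill implicit hydrogens from standard valence (C 4, N 3, O 2, S 2, halogen 1):
  atom 1: O, bond orders sum to 1 (valence 2) → 1 H
  atom 2: C, bond orders sum to 4 (valence 4) → 0 H
  atom 3: O, bond orders sum to 2 (valence 2) → 0 H
  atom 4: C, bond orders sum to 4 (valence 4) → 0 H
  atom 5: S, bond orders sum to 2 (valence 2) → 0 H
  atom 6: C, bond orders sum to 4 (valence 4) → 0 H
  atom 7: Cl (halogen, monovalent) → 0 H
  atom 8: C, bond orders sum to 4 (valence 4) → 0 H
  atom 9: O, bond orders sum to 2 (valence 2) → 0 H
  atom 10: C, bond orders sum to 1 (valence 4) → 3 H
  atom 11: C, bond orders sum to 4 (valence 4) → 0 H
  atom 12: C, bond orders sum to 4 (valence 4) → 0 H
  atom 13: N, bond orders sum to 3 (valence 3) → 0 H
Totals → C:7, H:4, Cl:1, N:1, O:3, S:1.
In Hill order: C7H4ClNO3S.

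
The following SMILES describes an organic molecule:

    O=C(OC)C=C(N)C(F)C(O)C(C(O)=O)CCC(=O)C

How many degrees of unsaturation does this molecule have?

Molecular formula: C12H18FNO6.
DoU = (2C + 2 + N − H − X) / 2, where X is the halogen count and O/S are ignored.
    = (2·12 + 2 + 1 − 18 − 1) / 2 = 8 / 2 = 4.

4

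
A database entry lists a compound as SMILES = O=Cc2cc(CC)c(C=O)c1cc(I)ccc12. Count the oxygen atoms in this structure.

Scan the SMILES for O atoms (remember two-letter symbols like Cl and Br are single atoms).
Oxygen count: 2.

2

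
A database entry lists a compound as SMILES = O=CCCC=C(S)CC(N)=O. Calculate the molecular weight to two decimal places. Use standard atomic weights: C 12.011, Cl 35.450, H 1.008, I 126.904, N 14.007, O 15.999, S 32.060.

First, the molecular formula is C7H11NO2S (counting implicit H from valence).
  C: 7 × 12.011 = 84.077
  H: 11 × 1.008 = 11.088
  N: 1 × 14.007 = 14.007
  O: 2 × 15.999 = 31.998
  S: 1 × 32.060 = 32.060
Sum: 7×12.011 + 11×1.008 + 1×14.007 + 2×15.999 + 1×32.060 = 173.230 → 173.23 g/mol.

173.23 g/mol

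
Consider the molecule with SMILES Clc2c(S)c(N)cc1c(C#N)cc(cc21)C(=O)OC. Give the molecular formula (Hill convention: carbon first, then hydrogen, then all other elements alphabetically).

Walk through each heavy atom and fill implicit hydrogens from standard valence (C 4, N 3, O 2, S 2, halogen 1); for lowercase aromatic atoms, an aromatic c carries 1 H when it has two neighbours and 0 H with three, and aromatic n carries 0 H:
  atom 1: Cl (halogen, monovalent) → 0 H
  atom 2: aromatic c, 3 neighbours → 0 H
  atom 3: aromatic c, 3 neighbours → 0 H
  atom 4: S, bond orders sum to 1 (valence 2) → 1 H
  atom 5: aromatic c, 3 neighbours → 0 H
  atom 6: N, bond orders sum to 1 (valence 3) → 2 H
  atom 7: aromatic c, 2 neighbours → 1 H
  atom 8: aromatic c, 3 neighbours → 0 H
  atom 9: aromatic c, 3 neighbours → 0 H
  atom 10: C, bond orders sum to 4 (valence 4) → 0 H
  atom 11: N, bond orders sum to 3 (valence 3) → 0 H
  atom 12: aromatic c, 2 neighbours → 1 H
  atom 13: aromatic c, 3 neighbours → 0 H
  atom 14: aromatic c, 2 neighbours → 1 H
  atom 15: aromatic c, 3 neighbours → 0 H
  atom 16: C, bond orders sum to 4 (valence 4) → 0 H
  atom 17: O, bond orders sum to 2 (valence 2) → 0 H
  atom 18: O, bond orders sum to 2 (valence 2) → 0 H
  atom 19: C, bond orders sum to 1 (valence 4) → 3 H
Totals → C:13, H:9, Cl:1, N:2, O:2, S:1.
In Hill order: C13H9ClN2O2S.

C13H9ClN2O2S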